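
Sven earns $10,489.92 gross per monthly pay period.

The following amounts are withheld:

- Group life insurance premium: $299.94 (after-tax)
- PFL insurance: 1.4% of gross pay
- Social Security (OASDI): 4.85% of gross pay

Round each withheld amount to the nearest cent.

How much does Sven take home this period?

$9,534.36

PFL insurance: $10,489.92 × 0.014 = $146.86
Social Security (OASDI): $10,489.92 × 0.0485 = $508.76
Group life insurance premium: $299.94
Total deductions = $146.86 + $508.76 + $299.94 = $955.56
Net pay = $10,489.92 − $955.56 = $9,534.36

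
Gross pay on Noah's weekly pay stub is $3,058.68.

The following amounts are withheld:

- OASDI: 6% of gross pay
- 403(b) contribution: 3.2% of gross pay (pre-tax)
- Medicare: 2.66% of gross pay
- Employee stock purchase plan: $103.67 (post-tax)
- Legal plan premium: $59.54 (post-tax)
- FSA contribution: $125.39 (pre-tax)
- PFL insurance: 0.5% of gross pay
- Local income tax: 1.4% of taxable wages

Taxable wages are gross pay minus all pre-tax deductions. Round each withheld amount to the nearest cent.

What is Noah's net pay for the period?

$2,352.33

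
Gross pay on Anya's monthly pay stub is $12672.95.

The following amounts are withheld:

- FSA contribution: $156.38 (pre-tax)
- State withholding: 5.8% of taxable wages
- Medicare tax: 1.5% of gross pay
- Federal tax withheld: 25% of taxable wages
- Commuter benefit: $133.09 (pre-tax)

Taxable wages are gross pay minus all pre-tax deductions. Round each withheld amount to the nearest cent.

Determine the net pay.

$8379.28

FSA contribution: $156.38
Commuter benefit: $133.09
Pre-tax total = $156.38 + $133.09 = $289.47
Taxable wages = $12672.95 − $289.47 = $12383.48
State withholding: $12383.48 × 0.058 = $718.24
Federal tax withheld: $12383.48 × 0.25 = $3095.87
Medicare tax: $12672.95 × 0.015 = $190.09
Total deductions = $156.38 + $133.09 + $718.24 + $3095.87 + $190.09 = $4293.67
Net pay = $12672.95 − $4293.67 = $8379.28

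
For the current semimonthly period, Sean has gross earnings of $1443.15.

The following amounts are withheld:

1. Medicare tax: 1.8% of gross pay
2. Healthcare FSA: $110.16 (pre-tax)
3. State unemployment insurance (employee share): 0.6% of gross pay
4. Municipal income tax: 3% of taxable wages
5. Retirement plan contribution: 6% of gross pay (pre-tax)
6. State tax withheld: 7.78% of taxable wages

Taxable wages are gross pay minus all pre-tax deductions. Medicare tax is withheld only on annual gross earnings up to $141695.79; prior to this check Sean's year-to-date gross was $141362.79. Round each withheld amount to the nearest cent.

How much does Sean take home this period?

$1097.39

Retirement plan contribution: $1443.15 × 0.06 = $86.59
Healthcare FSA: $110.16
Pre-tax total = $86.59 + $110.16 = $196.75
Taxable wages = $1443.15 − $196.75 = $1246.40
State tax withheld: $1246.40 × 0.0778 = $96.97
Municipal income tax: $1246.40 × 0.03 = $37.39
Medicare tax: only $141695.79 − $141362.79 = $333.00 of this check is subject → $333.00 × 0.018 = $5.99
State unemployment insurance (employee share): $1443.15 × 0.006 = $8.66
Total deductions = $86.59 + $110.16 + $96.97 + $37.39 + $5.99 + $8.66 = $345.76
Net pay = $1443.15 − $345.76 = $1097.39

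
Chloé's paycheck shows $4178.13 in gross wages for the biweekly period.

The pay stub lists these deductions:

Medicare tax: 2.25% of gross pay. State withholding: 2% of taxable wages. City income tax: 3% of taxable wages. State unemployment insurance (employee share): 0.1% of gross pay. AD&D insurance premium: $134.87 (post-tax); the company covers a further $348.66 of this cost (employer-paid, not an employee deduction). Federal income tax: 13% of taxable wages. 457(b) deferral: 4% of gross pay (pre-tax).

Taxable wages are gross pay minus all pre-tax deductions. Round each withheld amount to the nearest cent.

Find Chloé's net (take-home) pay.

$3055.96

457(b) deferral: $4178.13 × 0.04 = $167.13
Taxable wages = $4178.13 − $167.13 = $4011.00
City income tax: $4011.00 × 0.03 = $120.33
Federal income tax: $4011.00 × 0.13 = $521.43
State withholding: $4011.00 × 0.02 = $80.22
Medicare tax: $4178.13 × 0.0225 = $94.01
State unemployment insurance (employee share): $4178.13 × 0.001 = $4.18
AD&D insurance premium: $134.87
(Employer's $348.66 toward AD&D insurance premium is not withheld from the employee.)
Total deductions = $167.13 + $120.33 + $521.43 + $80.22 + $94.01 + $4.18 + $134.87 = $1122.17
Net pay = $4178.13 − $1122.17 = $3055.96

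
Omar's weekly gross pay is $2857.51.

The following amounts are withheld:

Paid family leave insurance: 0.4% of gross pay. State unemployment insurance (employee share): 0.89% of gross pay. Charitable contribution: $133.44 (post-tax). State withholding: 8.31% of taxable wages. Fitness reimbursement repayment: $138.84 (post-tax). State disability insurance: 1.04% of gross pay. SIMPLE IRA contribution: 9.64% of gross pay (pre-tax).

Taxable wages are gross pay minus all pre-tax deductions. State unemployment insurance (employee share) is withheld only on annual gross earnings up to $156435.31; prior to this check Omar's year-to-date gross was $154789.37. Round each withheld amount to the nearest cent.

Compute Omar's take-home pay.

$2039.40

SIMPLE IRA contribution: $2857.51 × 0.0964 = $275.46
Taxable wages = $2857.51 − $275.46 = $2582.05
State withholding: $2582.05 × 0.0831 = $214.57
State disability insurance: $2857.51 × 0.0104 = $29.72
State unemployment insurance (employee share): only $156435.31 − $154789.37 = $1645.94 of this check is subject → $1645.94 × 0.0089 = $14.65
Paid family leave insurance: $2857.51 × 0.004 = $11.43
Charitable contribution: $133.44
Fitness reimbursement repayment: $138.84
Total deductions = $275.46 + $214.57 + $29.72 + $14.65 + $11.43 + $133.44 + $138.84 = $818.11
Net pay = $2857.51 − $818.11 = $2039.40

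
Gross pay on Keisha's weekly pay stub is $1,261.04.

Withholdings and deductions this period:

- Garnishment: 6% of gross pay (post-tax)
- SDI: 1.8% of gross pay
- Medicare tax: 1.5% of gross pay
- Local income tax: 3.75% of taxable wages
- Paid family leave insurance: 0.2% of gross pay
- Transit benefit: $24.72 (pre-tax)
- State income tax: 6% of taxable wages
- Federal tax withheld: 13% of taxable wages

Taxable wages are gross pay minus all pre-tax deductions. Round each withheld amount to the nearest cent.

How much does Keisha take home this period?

$835.26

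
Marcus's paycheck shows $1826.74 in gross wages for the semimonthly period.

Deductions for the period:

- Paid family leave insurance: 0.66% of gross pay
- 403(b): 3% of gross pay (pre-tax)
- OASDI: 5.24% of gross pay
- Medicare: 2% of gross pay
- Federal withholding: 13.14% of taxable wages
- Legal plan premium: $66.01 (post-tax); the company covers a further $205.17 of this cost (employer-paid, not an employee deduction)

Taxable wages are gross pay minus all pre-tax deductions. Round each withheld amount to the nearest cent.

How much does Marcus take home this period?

$1328.79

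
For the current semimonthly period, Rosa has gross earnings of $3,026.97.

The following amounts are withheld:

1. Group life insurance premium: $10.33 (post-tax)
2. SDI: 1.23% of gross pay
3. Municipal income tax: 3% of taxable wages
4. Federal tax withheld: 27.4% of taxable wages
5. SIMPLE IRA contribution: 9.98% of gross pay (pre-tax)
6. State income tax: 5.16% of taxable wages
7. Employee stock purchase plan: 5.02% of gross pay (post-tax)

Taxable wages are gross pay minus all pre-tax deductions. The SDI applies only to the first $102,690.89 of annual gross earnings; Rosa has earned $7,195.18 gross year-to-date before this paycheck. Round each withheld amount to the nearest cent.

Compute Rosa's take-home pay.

$1,556.40

SIMPLE IRA contribution: $3,026.97 × 0.0998 = $302.09
Taxable wages = $3,026.97 − $302.09 = $2,724.88
State income tax: $2,724.88 × 0.0516 = $140.60
Municipal income tax: $2,724.88 × 0.03 = $81.75
Federal tax withheld: $2,724.88 × 0.274 = $746.62
SDI: cap not yet reached, full $3,026.97 is subject → $3,026.97 × 0.0123 = $37.23
Employee stock purchase plan: $3,026.97 × 0.0502 = $151.95
Group life insurance premium: $10.33
Total deductions = $302.09 + $140.60 + $81.75 + $746.62 + $37.23 + $151.95 + $10.33 = $1,470.57
Net pay = $3,026.97 − $1,470.57 = $1,556.40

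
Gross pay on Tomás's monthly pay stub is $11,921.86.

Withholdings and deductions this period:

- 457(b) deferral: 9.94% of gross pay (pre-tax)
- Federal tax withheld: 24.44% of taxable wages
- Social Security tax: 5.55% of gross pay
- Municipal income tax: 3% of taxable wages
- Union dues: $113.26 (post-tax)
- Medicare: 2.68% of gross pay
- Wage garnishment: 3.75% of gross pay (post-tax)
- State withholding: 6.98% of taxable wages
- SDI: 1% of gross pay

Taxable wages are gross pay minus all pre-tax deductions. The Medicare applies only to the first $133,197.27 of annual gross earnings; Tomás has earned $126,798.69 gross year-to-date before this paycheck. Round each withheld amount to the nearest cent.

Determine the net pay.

$5,528.53

457(b) deferral: $11,921.86 × 0.0994 = $1,185.03
Taxable wages = $11,921.86 − $1,185.03 = $10,736.83
State withholding: $10,736.83 × 0.0698 = $749.43
Federal tax withheld: $10,736.83 × 0.2444 = $2,624.08
Municipal income tax: $10,736.83 × 0.03 = $322.10
SDI: $11,921.86 × 0.01 = $119.22
Medicare: only $133,197.27 − $126,798.69 = $6,398.58 of this check is subject → $6,398.58 × 0.0268 = $171.48
Social Security tax: $11,921.86 × 0.0555 = $661.66
Wage garnishment: $11,921.86 × 0.0375 = $447.07
Union dues: $113.26
Total deductions = $1,185.03 + $749.43 + $2,624.08 + $322.10 + $119.22 + $171.48 + $661.66 + $447.07 + $113.26 = $6,393.33
Net pay = $11,921.86 − $6,393.33 = $5,528.53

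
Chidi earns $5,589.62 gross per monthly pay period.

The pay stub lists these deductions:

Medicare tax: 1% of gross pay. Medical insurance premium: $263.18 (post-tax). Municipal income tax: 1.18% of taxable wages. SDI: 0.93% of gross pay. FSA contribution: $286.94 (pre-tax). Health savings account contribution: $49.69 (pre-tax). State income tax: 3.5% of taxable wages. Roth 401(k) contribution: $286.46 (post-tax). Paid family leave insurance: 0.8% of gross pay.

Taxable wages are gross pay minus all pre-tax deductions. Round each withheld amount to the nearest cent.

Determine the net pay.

FSA contribution: $286.94
Health savings account contribution: $49.69
Pre-tax total = $286.94 + $49.69 = $336.63
Taxable wages = $5,589.62 − $336.63 = $5,252.99
State income tax: $5,252.99 × 0.035 = $183.85
Municipal income tax: $5,252.99 × 0.0118 = $61.99
SDI: $5,589.62 × 0.0093 = $51.98
Medicare tax: $5,589.62 × 0.01 = $55.90
Paid family leave insurance: $5,589.62 × 0.008 = $44.72
Roth 401(k) contribution: $286.46
Medical insurance premium: $263.18
Total deductions = $286.94 + $49.69 + $183.85 + $61.99 + $51.98 + $55.90 + $44.72 + $286.46 + $263.18 = $1,284.71
Net pay = $5,589.62 − $1,284.71 = $4,304.91

$4,304.91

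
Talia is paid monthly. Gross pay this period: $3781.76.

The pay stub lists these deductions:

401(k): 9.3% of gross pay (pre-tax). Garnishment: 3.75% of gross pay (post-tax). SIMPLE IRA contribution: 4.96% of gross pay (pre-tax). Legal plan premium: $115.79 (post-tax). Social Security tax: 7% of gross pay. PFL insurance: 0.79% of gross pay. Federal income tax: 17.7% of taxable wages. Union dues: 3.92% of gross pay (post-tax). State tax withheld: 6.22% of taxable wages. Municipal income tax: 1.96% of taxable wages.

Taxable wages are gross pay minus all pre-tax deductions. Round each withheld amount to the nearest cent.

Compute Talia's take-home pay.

$1702.88

SIMPLE IRA contribution: $3781.76 × 0.0496 = $187.58
401(k): $3781.76 × 0.093 = $351.70
Pre-tax total = $187.58 + $351.70 = $539.28
Taxable wages = $3781.76 − $539.28 = $3242.48
State tax withheld: $3242.48 × 0.0622 = $201.68
Federal income tax: $3242.48 × 0.177 = $573.92
Municipal income tax: $3242.48 × 0.0196 = $63.55
Social Security tax: $3781.76 × 0.07 = $264.72
PFL insurance: $3781.76 × 0.0079 = $29.88
Garnishment: $3781.76 × 0.0375 = $141.82
Legal plan premium: $115.79
Union dues: $3781.76 × 0.0392 = $148.24
Total deductions = $187.58 + $351.70 + $201.68 + $573.92 + $63.55 + $264.72 + $29.88 + $141.82 + $115.79 + $148.24 = $2078.88
Net pay = $3781.76 − $2078.88 = $1702.88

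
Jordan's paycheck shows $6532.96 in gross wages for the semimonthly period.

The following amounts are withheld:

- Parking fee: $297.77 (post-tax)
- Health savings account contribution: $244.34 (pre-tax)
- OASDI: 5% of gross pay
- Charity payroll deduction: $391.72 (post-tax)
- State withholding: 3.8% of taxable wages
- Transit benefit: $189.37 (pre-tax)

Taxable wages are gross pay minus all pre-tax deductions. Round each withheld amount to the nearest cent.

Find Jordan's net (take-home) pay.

$4851.34

Health savings account contribution: $244.34
Transit benefit: $189.37
Pre-tax total = $244.34 + $189.37 = $433.71
Taxable wages = $6532.96 − $433.71 = $6099.25
State withholding: $6099.25 × 0.038 = $231.77
OASDI: $6532.96 × 0.05 = $326.65
Charity payroll deduction: $391.72
Parking fee: $297.77
Total deductions = $244.34 + $189.37 + $231.77 + $326.65 + $391.72 + $297.77 = $1681.62
Net pay = $6532.96 − $1681.62 = $4851.34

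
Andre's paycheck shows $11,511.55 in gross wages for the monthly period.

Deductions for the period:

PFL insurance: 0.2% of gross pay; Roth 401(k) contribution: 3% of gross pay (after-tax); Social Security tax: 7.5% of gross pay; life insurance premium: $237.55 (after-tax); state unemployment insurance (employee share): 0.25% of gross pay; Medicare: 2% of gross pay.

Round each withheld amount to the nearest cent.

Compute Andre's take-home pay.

$9,783.25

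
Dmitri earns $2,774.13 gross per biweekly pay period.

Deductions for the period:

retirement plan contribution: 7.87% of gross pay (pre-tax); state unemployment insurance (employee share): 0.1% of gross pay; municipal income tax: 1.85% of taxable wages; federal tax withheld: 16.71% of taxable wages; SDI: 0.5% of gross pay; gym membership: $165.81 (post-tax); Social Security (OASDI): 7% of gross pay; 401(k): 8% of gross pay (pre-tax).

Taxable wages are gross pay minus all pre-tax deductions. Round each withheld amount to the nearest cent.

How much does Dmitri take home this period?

$1,524.07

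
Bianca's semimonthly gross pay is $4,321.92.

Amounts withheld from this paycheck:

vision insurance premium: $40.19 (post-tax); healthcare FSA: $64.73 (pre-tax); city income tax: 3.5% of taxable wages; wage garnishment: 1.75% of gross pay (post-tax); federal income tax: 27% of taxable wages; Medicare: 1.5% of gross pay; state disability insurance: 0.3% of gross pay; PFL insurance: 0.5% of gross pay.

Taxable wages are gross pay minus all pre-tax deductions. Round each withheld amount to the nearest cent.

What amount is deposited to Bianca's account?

$2,743.52

Healthcare FSA: $64.73
Taxable wages = $4,321.92 − $64.73 = $4,257.19
City income tax: $4,257.19 × 0.035 = $149.00
Federal income tax: $4,257.19 × 0.27 = $1,149.44
PFL insurance: $4,321.92 × 0.005 = $21.61
Medicare: $4,321.92 × 0.015 = $64.83
State disability insurance: $4,321.92 × 0.003 = $12.97
Vision insurance premium: $40.19
Wage garnishment: $4,321.92 × 0.0175 = $75.63
Total deductions = $64.73 + $149.00 + $1,149.44 + $21.61 + $64.83 + $12.97 + $40.19 + $75.63 = $1,578.40
Net pay = $4,321.92 − $1,578.40 = $2,743.52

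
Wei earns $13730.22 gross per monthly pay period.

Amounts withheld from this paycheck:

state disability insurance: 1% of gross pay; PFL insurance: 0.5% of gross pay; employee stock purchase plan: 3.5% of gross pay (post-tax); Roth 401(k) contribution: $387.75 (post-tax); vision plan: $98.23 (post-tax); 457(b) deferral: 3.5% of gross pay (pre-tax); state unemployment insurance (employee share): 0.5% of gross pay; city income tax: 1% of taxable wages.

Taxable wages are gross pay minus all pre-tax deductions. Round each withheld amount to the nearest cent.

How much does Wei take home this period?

457(b) deferral: $13730.22 × 0.035 = $480.56
Taxable wages = $13730.22 − $480.56 = $13249.66
City income tax: $13249.66 × 0.01 = $132.50
PFL insurance: $13730.22 × 0.005 = $68.65
State disability insurance: $13730.22 × 0.01 = $137.30
State unemployment insurance (employee share): $13730.22 × 0.005 = $68.65
Vision plan: $98.23
Roth 401(k) contribution: $387.75
Employee stock purchase plan: $13730.22 × 0.035 = $480.56
Total deductions = $480.56 + $132.50 + $68.65 + $137.30 + $68.65 + $98.23 + $387.75 + $480.56 = $1854.20
Net pay = $13730.22 − $1854.20 = $11876.02

$11876.02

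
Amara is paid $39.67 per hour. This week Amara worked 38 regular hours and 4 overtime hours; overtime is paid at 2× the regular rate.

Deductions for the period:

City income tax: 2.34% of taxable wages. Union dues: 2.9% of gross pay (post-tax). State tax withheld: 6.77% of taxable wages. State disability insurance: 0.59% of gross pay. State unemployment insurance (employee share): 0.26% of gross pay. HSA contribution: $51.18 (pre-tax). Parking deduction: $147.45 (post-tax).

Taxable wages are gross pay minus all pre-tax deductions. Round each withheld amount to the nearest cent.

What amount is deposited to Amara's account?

$1,396.18

Regular pay: 38 × $39.67 = $1,507.46
Overtime pay: 4 × $39.67 × 2 = $317.36
Gross pay = $1,507.46 + $317.36 = $1,824.82
HSA contribution: $51.18
Taxable wages = $1,824.82 − $51.18 = $1,773.64
State tax withheld: $1,773.64 × 0.0677 = $120.08
City income tax: $1,773.64 × 0.0234 = $41.50
State unemployment insurance (employee share): $1,824.82 × 0.0026 = $4.74
State disability insurance: $1,824.82 × 0.0059 = $10.77
Parking deduction: $147.45
Union dues: $1,824.82 × 0.029 = $52.92
Total deductions = $51.18 + $120.08 + $41.50 + $4.74 + $10.77 + $147.45 + $52.92 = $428.64
Net pay = $1,824.82 − $428.64 = $1,396.18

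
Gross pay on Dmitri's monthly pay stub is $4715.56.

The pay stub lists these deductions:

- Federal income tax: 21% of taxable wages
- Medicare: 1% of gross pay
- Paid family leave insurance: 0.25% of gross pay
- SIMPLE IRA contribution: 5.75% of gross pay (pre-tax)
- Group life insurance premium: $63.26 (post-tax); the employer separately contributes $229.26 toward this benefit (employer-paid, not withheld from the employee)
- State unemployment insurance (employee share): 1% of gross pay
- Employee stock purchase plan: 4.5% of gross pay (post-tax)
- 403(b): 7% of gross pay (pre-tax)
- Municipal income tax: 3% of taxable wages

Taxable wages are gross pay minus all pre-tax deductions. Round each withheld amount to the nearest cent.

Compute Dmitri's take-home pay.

$2745.32

SIMPLE IRA contribution: $4715.56 × 0.0575 = $271.14
403(b): $4715.56 × 0.07 = $330.09
Pre-tax total = $271.14 + $330.09 = $601.23
Taxable wages = $4715.56 − $601.23 = $4114.33
Municipal income tax: $4114.33 × 0.03 = $123.43
Federal income tax: $4114.33 × 0.21 = $864.01
Paid family leave insurance: $4715.56 × 0.0025 = $11.79
Medicare: $4715.56 × 0.01 = $47.16
State unemployment insurance (employee share): $4715.56 × 0.01 = $47.16
Employee stock purchase plan: $4715.56 × 0.045 = $212.20
Group life insurance premium: $63.26
(Employer's $229.26 toward group life insurance premium is not withheld from the employee.)
Total deductions = $271.14 + $330.09 + $123.43 + $864.01 + $11.79 + $47.16 + $47.16 + $212.20 + $63.26 = $1970.24
Net pay = $4715.56 − $1970.24 = $2745.32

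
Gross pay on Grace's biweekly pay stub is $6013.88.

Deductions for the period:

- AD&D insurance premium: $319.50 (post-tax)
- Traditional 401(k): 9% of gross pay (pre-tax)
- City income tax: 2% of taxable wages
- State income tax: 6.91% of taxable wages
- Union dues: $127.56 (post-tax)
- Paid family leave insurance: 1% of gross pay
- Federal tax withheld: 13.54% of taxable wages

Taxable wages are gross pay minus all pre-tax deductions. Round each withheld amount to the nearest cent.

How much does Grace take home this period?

$3736.83

Traditional 401(k): $6013.88 × 0.09 = $541.25
Taxable wages = $6013.88 − $541.25 = $5472.63
City income tax: $5472.63 × 0.02 = $109.45
Federal tax withheld: $5472.63 × 0.1354 = $740.99
State income tax: $5472.63 × 0.0691 = $378.16
Paid family leave insurance: $6013.88 × 0.01 = $60.14
Union dues: $127.56
AD&D insurance premium: $319.50
Total deductions = $541.25 + $109.45 + $740.99 + $378.16 + $60.14 + $127.56 + $319.50 = $2277.05
Net pay = $6013.88 − $2277.05 = $3736.83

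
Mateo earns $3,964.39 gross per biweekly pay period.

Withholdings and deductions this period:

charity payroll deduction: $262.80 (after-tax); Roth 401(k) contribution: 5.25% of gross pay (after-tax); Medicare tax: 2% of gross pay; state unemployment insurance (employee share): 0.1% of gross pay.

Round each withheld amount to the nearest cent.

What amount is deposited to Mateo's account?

Medicare tax: $3,964.39 × 0.02 = $79.29
State unemployment insurance (employee share): $3,964.39 × 0.001 = $3.96
Roth 401(k) contribution: $3,964.39 × 0.0525 = $208.13
Charity payroll deduction: $262.80
Total deductions = $79.29 + $3.96 + $208.13 + $262.80 = $554.18
Net pay = $3,964.39 − $554.18 = $3,410.21

$3,410.21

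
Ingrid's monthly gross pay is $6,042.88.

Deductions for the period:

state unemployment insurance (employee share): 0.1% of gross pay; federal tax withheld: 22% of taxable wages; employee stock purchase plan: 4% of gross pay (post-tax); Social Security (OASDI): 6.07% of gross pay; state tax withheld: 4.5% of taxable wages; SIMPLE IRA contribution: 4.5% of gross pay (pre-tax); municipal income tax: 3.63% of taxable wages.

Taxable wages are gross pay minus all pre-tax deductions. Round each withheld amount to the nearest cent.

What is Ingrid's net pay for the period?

SIMPLE IRA contribution: $6,042.88 × 0.045 = $271.93
Taxable wages = $6,042.88 − $271.93 = $5,770.95
Municipal income tax: $5,770.95 × 0.0363 = $209.49
State tax withheld: $5,770.95 × 0.045 = $259.69
Federal tax withheld: $5,770.95 × 0.22 = $1,269.61
State unemployment insurance (employee share): $6,042.88 × 0.001 = $6.04
Social Security (OASDI): $6,042.88 × 0.0607 = $366.80
Employee stock purchase plan: $6,042.88 × 0.04 = $241.72
Total deductions = $271.93 + $209.49 + $259.69 + $1,269.61 + $6.04 + $366.80 + $241.72 = $2,625.28
Net pay = $6,042.88 − $2,625.28 = $3,417.60

$3,417.60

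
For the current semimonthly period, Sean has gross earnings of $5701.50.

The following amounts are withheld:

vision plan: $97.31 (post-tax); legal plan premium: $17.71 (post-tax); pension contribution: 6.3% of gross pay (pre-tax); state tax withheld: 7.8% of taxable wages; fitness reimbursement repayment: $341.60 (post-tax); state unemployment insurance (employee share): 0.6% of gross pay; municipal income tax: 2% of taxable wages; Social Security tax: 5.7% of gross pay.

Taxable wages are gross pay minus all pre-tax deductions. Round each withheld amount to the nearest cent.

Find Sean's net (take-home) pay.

$4002.94

Pension contribution: $5701.50 × 0.063 = $359.19
Taxable wages = $5701.50 − $359.19 = $5342.31
State tax withheld: $5342.31 × 0.078 = $416.70
Municipal income tax: $5342.31 × 0.02 = $106.85
State unemployment insurance (employee share): $5701.50 × 0.006 = $34.21
Social Security tax: $5701.50 × 0.057 = $324.99
Legal plan premium: $17.71
Vision plan: $97.31
Fitness reimbursement repayment: $341.60
Total deductions = $359.19 + $416.70 + $106.85 + $34.21 + $324.99 + $17.71 + $97.31 + $341.60 = $1698.56
Net pay = $5701.50 − $1698.56 = $4002.94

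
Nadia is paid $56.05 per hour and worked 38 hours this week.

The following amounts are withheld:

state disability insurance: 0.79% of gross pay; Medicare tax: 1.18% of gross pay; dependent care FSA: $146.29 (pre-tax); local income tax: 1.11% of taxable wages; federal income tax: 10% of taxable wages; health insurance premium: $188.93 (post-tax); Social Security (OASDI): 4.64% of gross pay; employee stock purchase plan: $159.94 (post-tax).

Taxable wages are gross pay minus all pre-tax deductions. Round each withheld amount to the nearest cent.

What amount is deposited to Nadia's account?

$1,273.57

Gross pay: 38 × $56.05 = $2,129.90
Dependent care FSA: $146.29
Taxable wages = $2,129.90 − $146.29 = $1,983.61
Local income tax: $1,983.61 × 0.0111 = $22.02
Federal income tax: $1,983.61 × 0.1 = $198.36
Medicare tax: $2,129.90 × 0.0118 = $25.13
State disability insurance: $2,129.90 × 0.0079 = $16.83
Social Security (OASDI): $2,129.90 × 0.0464 = $98.83
Health insurance premium: $188.93
Employee stock purchase plan: $159.94
Total deductions = $146.29 + $22.02 + $198.36 + $25.13 + $16.83 + $98.83 + $188.93 + $159.94 = $856.33
Net pay = $2,129.90 − $856.33 = $1,273.57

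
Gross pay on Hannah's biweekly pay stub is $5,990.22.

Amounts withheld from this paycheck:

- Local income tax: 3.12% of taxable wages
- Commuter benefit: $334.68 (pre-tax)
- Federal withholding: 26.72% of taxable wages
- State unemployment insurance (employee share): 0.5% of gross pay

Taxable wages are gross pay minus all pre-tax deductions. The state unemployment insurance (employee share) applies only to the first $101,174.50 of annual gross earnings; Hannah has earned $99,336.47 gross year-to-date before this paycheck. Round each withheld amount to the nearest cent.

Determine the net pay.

$3,958.74

Commuter benefit: $334.68
Taxable wages = $5,990.22 − $334.68 = $5,655.54
Federal withholding: $5,655.54 × 0.2672 = $1,511.16
Local income tax: $5,655.54 × 0.0312 = $176.45
State unemployment insurance (employee share): only $101,174.50 − $99,336.47 = $1,838.03 of this check is subject → $1,838.03 × 0.005 = $9.19
Total deductions = $334.68 + $1,511.16 + $176.45 + $9.19 = $2,031.48
Net pay = $5,990.22 − $2,031.48 = $3,958.74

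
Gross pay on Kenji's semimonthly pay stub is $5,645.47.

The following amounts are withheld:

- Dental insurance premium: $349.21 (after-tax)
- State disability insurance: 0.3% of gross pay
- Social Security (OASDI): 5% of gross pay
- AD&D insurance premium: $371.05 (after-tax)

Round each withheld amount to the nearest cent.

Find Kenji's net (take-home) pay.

$4,626.00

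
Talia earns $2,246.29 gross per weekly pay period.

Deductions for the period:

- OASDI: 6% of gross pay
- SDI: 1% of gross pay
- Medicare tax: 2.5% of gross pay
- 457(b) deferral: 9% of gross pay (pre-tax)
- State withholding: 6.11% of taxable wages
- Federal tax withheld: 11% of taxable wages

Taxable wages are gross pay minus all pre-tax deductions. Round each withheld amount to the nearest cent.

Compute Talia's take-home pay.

$1,480.97

457(b) deferral: $2,246.29 × 0.09 = $202.17
Taxable wages = $2,246.29 − $202.17 = $2,044.12
State withholding: $2,044.12 × 0.0611 = $124.90
Federal tax withheld: $2,044.12 × 0.11 = $224.85
SDI: $2,246.29 × 0.01 = $22.46
OASDI: $2,246.29 × 0.06 = $134.78
Medicare tax: $2,246.29 × 0.025 = $56.16
Total deductions = $202.17 + $124.90 + $224.85 + $22.46 + $134.78 + $56.16 = $765.32
Net pay = $2,246.29 − $765.32 = $1,480.97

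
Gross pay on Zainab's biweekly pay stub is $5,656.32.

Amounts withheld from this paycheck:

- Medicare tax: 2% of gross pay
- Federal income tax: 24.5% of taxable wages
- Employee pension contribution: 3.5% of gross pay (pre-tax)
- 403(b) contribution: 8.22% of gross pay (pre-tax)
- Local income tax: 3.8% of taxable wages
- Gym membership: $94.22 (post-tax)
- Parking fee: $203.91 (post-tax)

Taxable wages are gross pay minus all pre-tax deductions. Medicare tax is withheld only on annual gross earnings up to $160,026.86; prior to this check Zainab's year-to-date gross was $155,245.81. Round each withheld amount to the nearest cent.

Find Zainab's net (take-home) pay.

Employee pension contribution: $5,656.32 × 0.035 = $197.97
403(b) contribution: $5,656.32 × 0.0822 = $464.95
Pre-tax total = $197.97 + $464.95 = $662.92
Taxable wages = $5,656.32 − $662.92 = $4,993.40
Federal income tax: $4,993.40 × 0.245 = $1,223.38
Local income tax: $4,993.40 × 0.038 = $189.75
Medicare tax: only $160,026.86 − $155,245.81 = $4,781.05 of this check is subject → $4,781.05 × 0.02 = $95.62
Gym membership: $94.22
Parking fee: $203.91
Total deductions = $197.97 + $464.95 + $1,223.38 + $189.75 + $95.62 + $94.22 + $203.91 = $2,469.80
Net pay = $5,656.32 − $2,469.80 = $3,186.52

$3,186.52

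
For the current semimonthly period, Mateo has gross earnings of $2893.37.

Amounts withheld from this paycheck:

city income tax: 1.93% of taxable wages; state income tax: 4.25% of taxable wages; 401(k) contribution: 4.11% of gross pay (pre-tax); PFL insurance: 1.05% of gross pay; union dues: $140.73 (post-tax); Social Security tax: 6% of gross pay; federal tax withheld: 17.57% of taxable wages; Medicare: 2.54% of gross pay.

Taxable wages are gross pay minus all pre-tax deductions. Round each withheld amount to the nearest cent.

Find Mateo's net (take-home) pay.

401(k) contribution: $2893.37 × 0.0411 = $118.92
Taxable wages = $2893.37 − $118.92 = $2774.45
City income tax: $2774.45 × 0.0193 = $53.55
State income tax: $2774.45 × 0.0425 = $117.91
Federal tax withheld: $2774.45 × 0.1757 = $487.47
PFL insurance: $2893.37 × 0.0105 = $30.38
Medicare: $2893.37 × 0.0254 = $73.49
Social Security tax: $2893.37 × 0.06 = $173.60
Union dues: $140.73
Total deductions = $118.92 + $53.55 + $117.91 + $487.47 + $30.38 + $73.49 + $173.60 + $140.73 = $1196.05
Net pay = $2893.37 − $1196.05 = $1697.32

$1697.32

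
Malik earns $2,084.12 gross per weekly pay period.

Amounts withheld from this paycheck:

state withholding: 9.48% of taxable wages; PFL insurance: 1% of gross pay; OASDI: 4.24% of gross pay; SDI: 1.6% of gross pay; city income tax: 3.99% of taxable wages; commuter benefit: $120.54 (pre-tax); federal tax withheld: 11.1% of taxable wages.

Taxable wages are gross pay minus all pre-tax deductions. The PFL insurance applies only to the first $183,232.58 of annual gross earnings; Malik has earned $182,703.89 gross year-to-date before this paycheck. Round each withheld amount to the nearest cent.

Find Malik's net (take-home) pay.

Commuter benefit: $120.54
Taxable wages = $2,084.12 − $120.54 = $1,963.58
Federal tax withheld: $1,963.58 × 0.111 = $217.96
City income tax: $1,963.58 × 0.0399 = $78.35
State withholding: $1,963.58 × 0.0948 = $186.15
OASDI: $2,084.12 × 0.0424 = $88.37
PFL insurance: only $183,232.58 − $182,703.89 = $528.69 of this check is subject → $528.69 × 0.01 = $5.29
SDI: $2,084.12 × 0.016 = $33.35
Total deductions = $120.54 + $217.96 + $78.35 + $186.15 + $88.37 + $5.29 + $33.35 = $730.01
Net pay = $2,084.12 − $730.01 = $1,354.11

$1,354.11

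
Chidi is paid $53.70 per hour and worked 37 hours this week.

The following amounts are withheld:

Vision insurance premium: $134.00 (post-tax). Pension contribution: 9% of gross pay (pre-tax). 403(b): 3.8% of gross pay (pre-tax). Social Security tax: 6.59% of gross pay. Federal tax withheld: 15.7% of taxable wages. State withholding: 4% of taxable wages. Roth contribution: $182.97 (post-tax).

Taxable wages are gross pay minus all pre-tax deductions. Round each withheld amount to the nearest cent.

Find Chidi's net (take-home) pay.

$943.35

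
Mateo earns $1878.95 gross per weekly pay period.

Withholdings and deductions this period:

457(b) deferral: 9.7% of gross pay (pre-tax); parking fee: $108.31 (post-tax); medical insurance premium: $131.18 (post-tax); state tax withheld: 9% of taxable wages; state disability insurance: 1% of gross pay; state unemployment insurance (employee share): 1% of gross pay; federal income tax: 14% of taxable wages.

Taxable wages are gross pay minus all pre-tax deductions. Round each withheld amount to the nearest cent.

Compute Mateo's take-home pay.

457(b) deferral: $1878.95 × 0.097 = $182.26
Taxable wages = $1878.95 − $182.26 = $1696.69
State tax withheld: $1696.69 × 0.09 = $152.70
Federal income tax: $1696.69 × 0.14 = $237.54
State unemployment insurance (employee share): $1878.95 × 0.01 = $18.79
State disability insurance: $1878.95 × 0.01 = $18.79
Medical insurance premium: $131.18
Parking fee: $108.31
Total deductions = $182.26 + $152.70 + $237.54 + $18.79 + $18.79 + $131.18 + $108.31 = $849.57
Net pay = $1878.95 − $849.57 = $1029.38

$1029.38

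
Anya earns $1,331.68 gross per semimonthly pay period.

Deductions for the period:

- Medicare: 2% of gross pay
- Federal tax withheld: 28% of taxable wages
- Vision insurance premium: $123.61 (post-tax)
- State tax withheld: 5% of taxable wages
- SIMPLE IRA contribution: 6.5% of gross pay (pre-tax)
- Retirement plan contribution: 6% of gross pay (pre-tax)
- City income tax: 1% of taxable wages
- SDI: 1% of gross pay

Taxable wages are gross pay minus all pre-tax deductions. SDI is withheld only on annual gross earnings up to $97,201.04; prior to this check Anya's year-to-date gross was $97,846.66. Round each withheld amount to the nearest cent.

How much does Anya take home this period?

$618.81

SIMPLE IRA contribution: $1,331.68 × 0.065 = $86.56
Retirement plan contribution: $1,331.68 × 0.06 = $79.90
Pre-tax total = $86.56 + $79.90 = $166.46
Taxable wages = $1,331.68 − $166.46 = $1,165.22
State tax withheld: $1,165.22 × 0.05 = $58.26
Federal tax withheld: $1,165.22 × 0.28 = $326.26
City income tax: $1,165.22 × 0.01 = $11.65
SDI: annual cap $97,201.04 already reached (YTD $97,846.66), so $0.00
Medicare: $1,331.68 × 0.02 = $26.63
Vision insurance premium: $123.61
Total deductions = $86.56 + $79.90 + $58.26 + $326.26 + $11.65 + $0.00 + $26.63 + $123.61 = $712.87
Net pay = $1,331.68 − $712.87 = $618.81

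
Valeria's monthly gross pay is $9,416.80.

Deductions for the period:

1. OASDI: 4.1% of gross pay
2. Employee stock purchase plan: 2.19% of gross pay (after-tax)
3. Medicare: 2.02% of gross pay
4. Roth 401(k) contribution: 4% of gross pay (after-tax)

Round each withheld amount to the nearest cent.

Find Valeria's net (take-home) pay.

OASDI: $9,416.80 × 0.041 = $386.09
Medicare: $9,416.80 × 0.0202 = $190.22
Roth 401(k) contribution: $9,416.80 × 0.04 = $376.67
Employee stock purchase plan: $9,416.80 × 0.0219 = $206.23
Total deductions = $386.09 + $190.22 + $376.67 + $206.23 = $1,159.21
Net pay = $9,416.80 − $1,159.21 = $8,257.59

$8,257.59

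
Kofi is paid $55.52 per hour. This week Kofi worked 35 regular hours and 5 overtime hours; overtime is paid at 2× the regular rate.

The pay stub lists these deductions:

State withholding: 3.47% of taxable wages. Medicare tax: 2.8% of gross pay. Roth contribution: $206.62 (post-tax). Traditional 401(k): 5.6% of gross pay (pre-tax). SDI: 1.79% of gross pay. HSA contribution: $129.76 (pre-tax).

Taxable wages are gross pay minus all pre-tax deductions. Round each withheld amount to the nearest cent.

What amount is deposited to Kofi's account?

$1,830.09

Regular pay: 35 × $55.52 = $1,943.20
Overtime pay: 5 × $55.52 × 2 = $555.20
Gross pay = $1,943.20 + $555.20 = $2,498.40
HSA contribution: $129.76
Traditional 401(k): $2,498.40 × 0.056 = $139.91
Pre-tax total = $129.76 + $139.91 = $269.67
Taxable wages = $2,498.40 − $269.67 = $2,228.73
State withholding: $2,228.73 × 0.0347 = $77.34
SDI: $2,498.40 × 0.0179 = $44.72
Medicare tax: $2,498.40 × 0.028 = $69.96
Roth contribution: $206.62
Total deductions = $129.76 + $139.91 + $77.34 + $44.72 + $69.96 + $206.62 = $668.31
Net pay = $2,498.40 − $668.31 = $1,830.09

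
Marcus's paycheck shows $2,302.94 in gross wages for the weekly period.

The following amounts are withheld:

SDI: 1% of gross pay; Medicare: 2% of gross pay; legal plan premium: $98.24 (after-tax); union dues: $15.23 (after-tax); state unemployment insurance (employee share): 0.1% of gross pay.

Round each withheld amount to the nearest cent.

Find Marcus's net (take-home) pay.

$2,118.08

Medicare: $2,302.94 × 0.02 = $46.06
SDI: $2,302.94 × 0.01 = $23.03
State unemployment insurance (employee share): $2,302.94 × 0.001 = $2.30
Legal plan premium: $98.24
Union dues: $15.23
Total deductions = $46.06 + $23.03 + $2.30 + $98.24 + $15.23 = $184.86
Net pay = $2,302.94 − $184.86 = $2,118.08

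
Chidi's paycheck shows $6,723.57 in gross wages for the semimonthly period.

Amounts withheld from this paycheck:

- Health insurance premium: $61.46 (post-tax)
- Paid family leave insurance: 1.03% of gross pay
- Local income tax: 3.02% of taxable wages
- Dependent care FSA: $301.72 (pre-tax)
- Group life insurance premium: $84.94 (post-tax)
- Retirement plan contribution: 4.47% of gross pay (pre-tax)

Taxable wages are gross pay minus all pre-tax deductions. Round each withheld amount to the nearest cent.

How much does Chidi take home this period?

Dependent care FSA: $301.72
Retirement plan contribution: $6,723.57 × 0.0447 = $300.54
Pre-tax total = $301.72 + $300.54 = $602.26
Taxable wages = $6,723.57 − $602.26 = $6,121.31
Local income tax: $6,121.31 × 0.0302 = $184.86
Paid family leave insurance: $6,723.57 × 0.0103 = $69.25
Health insurance premium: $61.46
Group life insurance premium: $84.94
Total deductions = $301.72 + $300.54 + $184.86 + $69.25 + $61.46 + $84.94 = $1,002.77
Net pay = $6,723.57 − $1,002.77 = $5,720.80

$5,720.80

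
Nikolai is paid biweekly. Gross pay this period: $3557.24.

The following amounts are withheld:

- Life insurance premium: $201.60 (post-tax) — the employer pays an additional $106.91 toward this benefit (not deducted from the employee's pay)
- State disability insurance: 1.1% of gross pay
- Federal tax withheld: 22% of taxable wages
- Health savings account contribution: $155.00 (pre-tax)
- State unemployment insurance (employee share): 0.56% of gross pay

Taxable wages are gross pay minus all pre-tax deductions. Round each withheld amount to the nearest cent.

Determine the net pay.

Health savings account contribution: $155.00
Taxable wages = $3557.24 − $155.00 = $3402.24
Federal tax withheld: $3402.24 × 0.22 = $748.49
State unemployment insurance (employee share): $3557.24 × 0.0056 = $19.92
State disability insurance: $3557.24 × 0.011 = $39.13
Life insurance premium: $201.60
(Employer's $106.91 toward life insurance premium is not withheld from the employee.)
Total deductions = $155.00 + $748.49 + $19.92 + $39.13 + $201.60 = $1164.14
Net pay = $3557.24 − $1164.14 = $2393.10

$2393.10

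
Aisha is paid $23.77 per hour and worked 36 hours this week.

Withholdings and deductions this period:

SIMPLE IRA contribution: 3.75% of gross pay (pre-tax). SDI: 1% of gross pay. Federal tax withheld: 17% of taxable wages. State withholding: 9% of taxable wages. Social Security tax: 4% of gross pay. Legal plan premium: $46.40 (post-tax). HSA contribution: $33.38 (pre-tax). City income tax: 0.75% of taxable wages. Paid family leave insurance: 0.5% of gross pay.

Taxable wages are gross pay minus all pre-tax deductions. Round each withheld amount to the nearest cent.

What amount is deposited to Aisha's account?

Gross pay: 36 × $23.77 = $855.72
HSA contribution: $33.38
SIMPLE IRA contribution: $855.72 × 0.0375 = $32.09
Pre-tax total = $33.38 + $32.09 = $65.47
Taxable wages = $855.72 − $65.47 = $790.25
State withholding: $790.25 × 0.09 = $71.12
City income tax: $790.25 × 0.0075 = $5.93
Federal tax withheld: $790.25 × 0.17 = $134.34
Social Security tax: $855.72 × 0.04 = $34.23
SDI: $855.72 × 0.01 = $8.56
Paid family leave insurance: $855.72 × 0.005 = $4.28
Legal plan premium: $46.40
Total deductions = $33.38 + $32.09 + $71.12 + $5.93 + $134.34 + $34.23 + $8.56 + $4.28 + $46.40 = $370.33
Net pay = $855.72 − $370.33 = $485.39

$485.39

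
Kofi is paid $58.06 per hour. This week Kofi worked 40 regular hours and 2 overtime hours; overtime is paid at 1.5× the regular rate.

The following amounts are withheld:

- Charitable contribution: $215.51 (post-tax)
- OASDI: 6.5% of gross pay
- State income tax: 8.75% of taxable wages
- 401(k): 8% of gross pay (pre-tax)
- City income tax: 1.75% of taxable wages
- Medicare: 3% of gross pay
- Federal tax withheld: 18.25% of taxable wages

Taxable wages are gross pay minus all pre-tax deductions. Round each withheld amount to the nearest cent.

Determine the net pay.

$1,183.82

Regular pay: 40 × $58.06 = $2,322.40
Overtime pay: 2 × $58.06 × 1.5 = $174.18
Gross pay = $2,322.40 + $174.18 = $2,496.58
401(k): $2,496.58 × 0.08 = $199.73
Taxable wages = $2,496.58 − $199.73 = $2,296.85
Federal tax withheld: $2,296.85 × 0.1825 = $419.18
State income tax: $2,296.85 × 0.0875 = $200.97
City income tax: $2,296.85 × 0.0175 = $40.19
Medicare: $2,496.58 × 0.03 = $74.90
OASDI: $2,496.58 × 0.065 = $162.28
Charitable contribution: $215.51
Total deductions = $199.73 + $419.18 + $200.97 + $40.19 + $74.90 + $162.28 + $215.51 = $1,312.76
Net pay = $2,496.58 − $1,312.76 = $1,183.82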